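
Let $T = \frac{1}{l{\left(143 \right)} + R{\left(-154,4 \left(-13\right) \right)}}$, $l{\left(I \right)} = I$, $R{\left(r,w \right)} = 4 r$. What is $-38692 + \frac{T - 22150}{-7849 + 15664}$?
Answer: $- \frac{47678420497}{1232165} \approx -38695.0$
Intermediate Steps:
$T = - \frac{1}{473}$ ($T = \frac{1}{143 + 4 \left(-154\right)} = \frac{1}{143 - 616} = \frac{1}{-473} = - \frac{1}{473} \approx -0.0021142$)
$-38692 + \frac{T - 22150}{-7849 + 15664} = -38692 + \frac{- \frac{1}{473} - 22150}{-7849 + 15664} = -38692 - \frac{10476951}{473 \cdot 7815} = -38692 - \frac{3492317}{1232165} = - \frac{47678420497}{1232165}$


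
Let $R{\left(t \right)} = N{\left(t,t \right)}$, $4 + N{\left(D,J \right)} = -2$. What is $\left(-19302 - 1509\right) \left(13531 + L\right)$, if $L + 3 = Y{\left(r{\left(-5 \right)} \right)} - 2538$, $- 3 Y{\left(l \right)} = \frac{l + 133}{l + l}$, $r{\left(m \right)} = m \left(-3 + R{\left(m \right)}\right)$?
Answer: $- \frac{10291462657}{45} \approx -2.287 \cdot 10^{8}$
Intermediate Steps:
$N{\left(D,J \right)} = -6$ ($N{\left(D,J \right)} = -4 - 2 = -6$)
$R{\left(t \right)} = -6$
$r{\left(m \right)} = - 9 m$ ($r{\left(m \right)} = m \left(-3 - 6\right) = m \left(-9\right) = - 9 m$)
$Y{\left(l \right)} = - \frac{133 + l}{6 l}$ ($Y{\left(l \right)} = - \frac{\left(l + 133\right) \frac{1}{l + l}}{3} = - \frac{\left(133 + l\right) \frac{1}{2 l}}{3} = - \frac{\frac{1}{2} \frac{1}{l} \left(133 + l\right)}{3} = - \frac{133 + l}{6 l}$)
$L = - \frac{343124}{135}$ ($L = -3 - \left(2538 - \frac{-133 - \left(-9\right) \left(-5\right)}{6 \left(\left(-9\right) \left(-5\right)\right)}\right) = -3 - \left(2538 - \frac{-133 - 45}{6 \cdot 45}\right) = -3 - \left(2538 - \frac{-133 - 45}{270}\right) = -3 - \left(2538 - - \frac{89}{135}\right) = -3 - \frac{342719}{135} = - \frac{343124}{135} \approx -2541.7$)
$\left(-19302 - 1509\right) \left(13531 + L\right) = \left(-19302 - 1509\right) \left(13531 - \frac{343124}{135}\right) = \left(-20811\right) \frac{1483561}{135} = - \frac{10291462657}{45}$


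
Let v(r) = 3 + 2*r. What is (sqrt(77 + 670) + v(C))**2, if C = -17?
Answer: 1708 - 186*sqrt(83) ≈ 13.459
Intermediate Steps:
(sqrt(77 + 670) + v(C))**2 = (sqrt(77 + 670) + (3 + 2*(-17)))**2 = (sqrt(747) + (3 - 34))**2 = (3*sqrt(83) - 31)**2 = (-31 + 3*sqrt(83))**2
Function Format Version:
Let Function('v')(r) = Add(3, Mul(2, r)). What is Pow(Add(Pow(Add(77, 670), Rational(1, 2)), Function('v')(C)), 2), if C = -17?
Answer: Add(1708, Mul(-186, Pow(83, Rational(1, 2)))) ≈ 13.459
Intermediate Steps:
Pow(Add(Pow(Add(77, 670), Rational(1, 2)), Function('v')(C)), 2) = Pow(Add(Pow(Add(77, 670), Rational(1, 2)), Add(3, Mul(2, -17))), 2) = Pow(Add(Pow(747, Rational(1, 2)), Add(3, -34)), 2) = Pow(Add(Mul(3, Pow(83, Rational(1, 2))), -31), 2) = Pow(Add(-31, Mul(3, Pow(83, Rational(1, 2)))), 2)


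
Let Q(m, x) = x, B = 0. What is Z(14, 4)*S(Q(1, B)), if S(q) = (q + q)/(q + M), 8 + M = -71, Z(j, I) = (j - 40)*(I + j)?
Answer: 0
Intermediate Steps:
Z(j, I) = (-40 + j)*(I + j)
M = -79 (M = -8 - 71 = -79)
S(q) = 2*q/(-79 + q) (S(q) = (q + q)/(q - 79) = (2*q)/(-79 + q) = 2*q/(-79 + q))
Z(14, 4)*S(Q(1, B)) = (14² - 40*4 - 40*14 + 4*14)*(2*0/(-79 + 0)) = (196 - 160 - 560 + 56)*(2*0/(-79)) = -936*0*(-1)/79 = -468*0 = 0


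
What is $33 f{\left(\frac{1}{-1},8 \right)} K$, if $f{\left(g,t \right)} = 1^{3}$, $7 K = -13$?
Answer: $- \frac{429}{7} \approx -61.286$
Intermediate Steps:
$K = - \frac{13}{7}$ ($K = \frac{1}{7} \left(-13\right) = - \frac{13}{7} \approx -1.8571$)
$f{\left(g,t \right)} = 1$
$33 f{\left(\frac{1}{-1},8 \right)} K = 33 \cdot 1 \left(- \frac{13}{7}\right) = 33 \left(- \frac{13}{7}\right) = - \frac{429}{7}$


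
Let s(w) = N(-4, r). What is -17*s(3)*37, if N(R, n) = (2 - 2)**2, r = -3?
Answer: 0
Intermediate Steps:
N(R, n) = 0 (N(R, n) = 0**2 = 0)
s(w) = 0
-17*s(3)*37 = -17*0*37 = 0*37 = 0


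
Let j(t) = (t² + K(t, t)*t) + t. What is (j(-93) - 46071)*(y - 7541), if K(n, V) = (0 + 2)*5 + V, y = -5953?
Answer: 402067224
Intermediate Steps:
K(n, V) = 10 + V (K(n, V) = 2*5 + V = 10 + V)
j(t) = t + t² + t*(10 + t) (j(t) = (t² + (10 + t)*t) + t = (t² + t*(10 + t)) + t = t + t² + t*(10 + t))
(j(-93) - 46071)*(y - 7541) = (-93*(11 + 2*(-93)) - 46071)*(-5953 - 7541) = (-93*(11 - 186) - 46071)*(-13494) = (-93*(-175) - 46071)*(-13494) = (16275 - 46071)*(-13494) = -29796*(-13494) = 402067224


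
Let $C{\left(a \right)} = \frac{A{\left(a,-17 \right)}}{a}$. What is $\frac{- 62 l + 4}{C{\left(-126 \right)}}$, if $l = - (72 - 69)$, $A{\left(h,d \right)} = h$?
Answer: $190$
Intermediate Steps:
$l = -3$ ($l = - (72 - 69) = \left(-1\right) 3 = -3$)
$C{\left(a \right)} = 1$ ($C{\left(a \right)} = \frac{a}{a} = 1$)
$\frac{- 62 l + 4}{C{\left(-126 \right)}} = \frac{\left(-62\right) \left(-3\right) + 4}{1} = \left(186 + 4\right) 1 = 190 \cdot 1 = 190$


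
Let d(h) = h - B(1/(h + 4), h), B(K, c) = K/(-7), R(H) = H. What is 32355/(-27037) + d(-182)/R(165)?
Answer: -4261042017/1852845610 ≈ -2.2997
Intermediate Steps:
B(K, c) = -K/7 (B(K, c) = K*(-1/7) = -K/7)
d(h) = h + 1/(7*(4 + h)) (d(h) = h - (-1)/(7*(h + 4)) = h - (-1)/(7*(4 + h)) = h + 1/(7*(4 + h)))
32355/(-27037) + d(-182)/R(165) = 32355/(-27037) + ((1/7 - 182*(4 - 182))/(4 - 182))/165 = 32355*(-1/27037) + ((1/7 - 182*(-178))/(-178))*(1/165) = -32355/27037 - (1/7 + 32396)/178*(1/165) = -32355/27037 - 1/178*226773/7*(1/165) = -32355/27037 - 226773/1246*1/165 = -32355/27037 - 75591/68530 = -4261042017/1852845610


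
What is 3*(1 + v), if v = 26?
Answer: 81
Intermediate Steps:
3*(1 + v) = 3*(1 + 26) = 3*27 = 81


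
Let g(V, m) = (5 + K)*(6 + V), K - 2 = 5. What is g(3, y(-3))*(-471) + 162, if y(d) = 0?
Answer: -50706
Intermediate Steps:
K = 7 (K = 2 + 5 = 7)
g(V, m) = 72 + 12*V (g(V, m) = (5 + 7)*(6 + V) = 12*(6 + V) = 72 + 12*V)
g(3, y(-3))*(-471) + 162 = (72 + 12*3)*(-471) + 162 = (72 + 36)*(-471) + 162 = 108*(-471) + 162 = -50868 + 162 = -50706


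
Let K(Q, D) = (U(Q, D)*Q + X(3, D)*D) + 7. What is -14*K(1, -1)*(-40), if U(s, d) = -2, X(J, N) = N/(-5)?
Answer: 2688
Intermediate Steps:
X(J, N) = -N/5 (X(J, N) = N*(-1/5) = -N/5)
K(Q, D) = 7 - 2*Q - D**2/5 (K(Q, D) = (-2*Q + (-D/5)*D) + 7 = (-2*Q - D**2/5) + 7 = 7 - 2*Q - D**2/5)
-14*K(1, -1)*(-40) = -14*(7 - 2*1 - 1/5*(-1)**2)*(-40) = -14*(7 - 2 - 1/5*1)*(-40) = -14*(7 - 2 - 1/5)*(-40) = -14*24/5*(-40) = -336/5*(-40) = 2688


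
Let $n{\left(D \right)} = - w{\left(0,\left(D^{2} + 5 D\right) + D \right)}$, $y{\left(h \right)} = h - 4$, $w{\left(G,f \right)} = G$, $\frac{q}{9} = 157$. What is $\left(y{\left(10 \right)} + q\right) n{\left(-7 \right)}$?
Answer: $0$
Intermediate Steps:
$q = 1413$ ($q = 9 \cdot 157 = 1413$)
$y{\left(h \right)} = -4 + h$
$n{\left(D \right)} = 0$ ($n{\left(D \right)} = \left(-1\right) 0 = 0$)
$\left(y{\left(10 \right)} + q\right) n{\left(-7 \right)} = \left(\left(-4 + 10\right) + 1413\right) 0 = \left(6 + 1413\right) 0 = 1419 \cdot 0 = 0$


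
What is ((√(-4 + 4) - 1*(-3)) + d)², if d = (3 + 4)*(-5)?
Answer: 1024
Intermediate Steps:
d = -35 (d = 7*(-5) = -35)
((√(-4 + 4) - 1*(-3)) + d)² = ((√(-4 + 4) - 1*(-3)) - 35)² = ((√0 + 3) - 35)² = ((0 + 3) - 35)² = (3 - 35)² = (-32)² = 1024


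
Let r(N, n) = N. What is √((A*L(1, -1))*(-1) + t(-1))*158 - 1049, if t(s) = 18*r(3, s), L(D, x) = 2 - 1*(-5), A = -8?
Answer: -1049 + 158*√110 ≈ 608.12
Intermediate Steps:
L(D, x) = 7 (L(D, x) = 2 + 5 = 7)
t(s) = 54 (t(s) = 18*3 = 54)
√((A*L(1, -1))*(-1) + t(-1))*158 - 1049 = √(-8*7*(-1) + 54)*158 - 1049 = √(-56*(-1) + 54)*158 - 1049 = √(56 + 54)*158 - 1049 = √110*158 - 1049 = 158*√110 - 1049 = -1049 + 158*√110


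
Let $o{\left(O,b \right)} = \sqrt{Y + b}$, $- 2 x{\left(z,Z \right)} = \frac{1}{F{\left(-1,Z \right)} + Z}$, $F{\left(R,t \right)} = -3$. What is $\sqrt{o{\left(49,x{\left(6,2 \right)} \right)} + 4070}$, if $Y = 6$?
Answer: $\frac{\sqrt{16280 + 2 \sqrt{26}}}{2} \approx 63.817$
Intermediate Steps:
$x{\left(z,Z \right)} = - \frac{1}{2 \left(-3 + Z\right)}$
$o{\left(O,b \right)} = \sqrt{6 + b}$
$\sqrt{o{\left(49,x{\left(6,2 \right)} \right)} + 4070} = \sqrt{\sqrt{6 - \frac{1}{-6 + 2 \cdot 2}} + 4070} = \sqrt{\sqrt{6 - \frac{1}{-6 + 4}} + 4070} = \sqrt{\sqrt{6 - \frac{1}{-2}} + 4070} = \sqrt{\sqrt{6 - - \frac{1}{2}} + 4070} = \sqrt{\sqrt{6 + \frac{1}{2}} + 4070} = \sqrt{\sqrt{\frac{13}{2}} + 4070} = \sqrt{\frac{\sqrt{26}}{2} + 4070} = \sqrt{4070 + \frac{\sqrt{26}}{2}}$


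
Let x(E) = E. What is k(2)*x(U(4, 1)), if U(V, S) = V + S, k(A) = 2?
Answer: 10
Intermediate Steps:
U(V, S) = S + V
k(2)*x(U(4, 1)) = 2*(1 + 4) = 2*5 = 10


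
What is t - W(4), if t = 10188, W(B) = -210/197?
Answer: 2007246/197 ≈ 10189.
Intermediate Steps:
W(B) = -210/197 (W(B) = -210*1/197 = -210/197)
t - W(4) = 10188 - 1*(-210/197) = 10188 + 210/197 = 2007246/197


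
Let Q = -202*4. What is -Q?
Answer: 808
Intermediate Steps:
Q = -808
-Q = -1*(-808) = 808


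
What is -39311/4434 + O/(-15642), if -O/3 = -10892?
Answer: -14070149/1284382 ≈ -10.955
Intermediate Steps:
O = 32676 (O = -3*(-10892) = 32676)
-39311/4434 + O/(-15642) = -39311/4434 + 32676/(-15642) = -39311*1/4434 + 32676*(-1/15642) = -39311/4434 - 5446/2607 = -14070149/1284382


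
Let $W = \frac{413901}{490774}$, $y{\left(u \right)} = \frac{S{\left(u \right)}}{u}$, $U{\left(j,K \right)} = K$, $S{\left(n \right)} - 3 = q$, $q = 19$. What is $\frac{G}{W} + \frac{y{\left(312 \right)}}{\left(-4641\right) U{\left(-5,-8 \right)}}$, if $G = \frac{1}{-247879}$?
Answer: $- \frac{63480602869}{22008913356839136} \approx -2.8843 \cdot 10^{-6}$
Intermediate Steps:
$S{\left(n \right)} = 22$ ($S{\left(n \right)} = 3 + 19 = 22$)
$y{\left(u \right)} = \frac{22}{u}$
$G = - \frac{1}{247879} \approx -4.0342 \cdot 10^{-6}$
$W = \frac{413901}{490774}$ ($W = 413901 \cdot \frac{1}{490774} = \frac{413901}{490774} \approx 0.84336$)
$\frac{G}{W} + \frac{y{\left(312 \right)}}{\left(-4641\right) U{\left(-5,-8 \right)}} = - \frac{1}{247879 \cdot \frac{413901}{490774}} + \frac{22 \cdot \frac{1}{312}}{\left(-4641\right) \left(-8\right)} = \left(- \frac{1}{247879}\right) \frac{490774}{413901} + \frac{22 \cdot \frac{1}{312}}{37128} = - \frac{490774}{102597365979} + \frac{11}{156} \cdot \frac{1}{37128} = - \frac{490774}{102597365979} + \frac{11}{5791968} = - \frac{63480602869}{22008913356839136}$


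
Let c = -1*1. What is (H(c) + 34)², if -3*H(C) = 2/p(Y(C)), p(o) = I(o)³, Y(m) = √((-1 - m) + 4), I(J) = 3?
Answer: 7573504/6561 ≈ 1154.3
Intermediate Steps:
c = -1
Y(m) = √(3 - m)
p(o) = 27 (p(o) = 3³ = 27)
H(C) = -2/81 (H(C) = -2/(3*27) = -⅓*2/27 = -2/81)
(H(c) + 34)² = (-2/81 + 34)² = (2752/81)² = 7573504/6561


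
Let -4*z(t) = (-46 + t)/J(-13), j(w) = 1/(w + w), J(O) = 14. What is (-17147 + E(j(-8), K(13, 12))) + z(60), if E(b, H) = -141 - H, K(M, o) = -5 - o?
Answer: -69085/4 ≈ -17271.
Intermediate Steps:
j(w) = 1/(2*w)
z(t) = 23/28 - t/56 (z(t) = -(-46 + t)/(4*14) = -(-23/7 + t/14)/4 = 23/28 - t/56)
(-17147 + E(j(-8), K(13, 12))) + z(60) = (-17147 + (-141 - (-5 - 1*12))) + (23/28 - 1/56*60) = (-17147 + (-141 - (-5 - 12))) + (23/28 - 15/14) = (-17147 + (-141 - 1*(-17))) - ¼ = (-17147 + (-141 + 17)) - ¼ = (-17147 - 124) - ¼ = -17271 - ¼ = -69085/4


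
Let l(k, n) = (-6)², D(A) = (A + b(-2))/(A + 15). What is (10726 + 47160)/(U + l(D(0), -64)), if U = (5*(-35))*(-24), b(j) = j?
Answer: 28943/2118 ≈ 13.665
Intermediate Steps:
D(A) = (-2 + A)/(15 + A) (D(A) = (A - 2)/(A + 15) = (-2 + A)/(15 + A))
l(k, n) = 36
U = 4200 (U = -175*(-24) = 4200)
(10726 + 47160)/(U + l(D(0), -64)) = (10726 + 47160)/(4200 + 36) = 57886/4236 = 57886*(1/4236) = 28943/2118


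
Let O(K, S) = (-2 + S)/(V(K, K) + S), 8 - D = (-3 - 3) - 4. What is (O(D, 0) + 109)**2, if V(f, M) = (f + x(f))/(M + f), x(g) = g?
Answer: 11449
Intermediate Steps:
D = 18 (D = 8 - ((-3 - 3) - 4) = 8 - (-6 - 4) = 8 - 1*(-10) = 8 + 10 = 18)
V(f, M) = 2*f/(M + f) (V(f, M) = (f + f)/(M + f) = (2*f)/(M + f) = 2*f/(M + f))
O(K, S) = (-2 + S)/(1 + S) (O(K, S) = (-2 + S)/(2*K/(K + K) + S) = (-2 + S)/(2*K/((2*K)) + S) = (-2 + S)/(2*K*(1/(2*K)) + S) = (-2 + S)/(1 + S))
(O(D, 0) + 109)**2 = ((-2 + 0)/(1 + 0) + 109)**2 = (-2/1 + 109)**2 = (1*(-2) + 109)**2 = (-2 + 109)**2 = 107**2 = 11449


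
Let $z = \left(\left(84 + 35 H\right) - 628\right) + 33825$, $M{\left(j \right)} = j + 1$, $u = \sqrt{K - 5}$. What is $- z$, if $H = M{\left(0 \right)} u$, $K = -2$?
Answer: $-33281 - 35 i \sqrt{7} \approx -33281.0 - 92.601 i$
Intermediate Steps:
$u = i \sqrt{7}$ ($u = \sqrt{-2 - 5} = \sqrt{-7} = i \sqrt{7} \approx 2.6458 i$)
$M{\left(j \right)} = 1 + j$
$H = i \sqrt{7}$ ($H = \left(1 + 0\right) i \sqrt{7} = 1 i \sqrt{7} = i \sqrt{7} \approx 2.6458 i$)
$z = 33281 + 35 i \sqrt{7}$ ($z = \left(\left(84 + 35 i \sqrt{7}\right) - 628\right) + 33825 = \left(-544 + 35 i \sqrt{7}\right) + 33825 = 33281 + 35 i \sqrt{7} \approx 33281.0 + 92.601 i$)
$- z = - (33281 + 35 i \sqrt{7}) = -33281 - 35 i \sqrt{7}$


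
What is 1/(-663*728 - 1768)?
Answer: -1/484432 ≈ -2.0643e-6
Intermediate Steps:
1/(-663*728 - 1768) = 1/(-482664 - 1768) = 1/(-484432) = -1/484432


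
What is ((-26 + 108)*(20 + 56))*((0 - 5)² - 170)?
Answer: -903640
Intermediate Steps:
((-26 + 108)*(20 + 56))*((0 - 5)² - 170) = (82*76)*((-5)² - 170) = 6232*(25 - 170) = 6232*(-145) = -903640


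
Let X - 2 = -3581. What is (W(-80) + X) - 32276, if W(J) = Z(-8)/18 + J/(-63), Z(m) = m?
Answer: -2258813/63 ≈ -35854.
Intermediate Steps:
X = -3579 (X = 2 - 3581 = -3579)
W(J) = -4/9 - J/63 (W(J) = -8/18 + J/(-63) = -8*1/18 + J*(-1/63) = -4/9 - J/63)
(W(-80) + X) - 32276 = ((-4/9 - 1/63*(-80)) - 3579) - 32276 = ((-4/9 + 80/63) - 3579) - 32276 = (52/63 - 3579) - 32276 = -225425/63 - 32276 = -2258813/63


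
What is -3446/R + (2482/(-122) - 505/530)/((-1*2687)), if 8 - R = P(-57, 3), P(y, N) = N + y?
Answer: -29931377749/538598402 ≈ -55.573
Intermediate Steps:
R = 62 (R = 8 - (3 - 57) = 8 - 1*(-54) = 8 + 54 = 62)
-3446/R + (2482/(-122) - 505/530)/((-1*2687)) = -3446/62 + (2482/(-122) - 505/530)/((-1*2687)) = -3446*1/62 + (2482*(-1/122) - 505*1/530)/(-2687) = -1723/31 + (-1241/61 - 101/106)*(-1/2687) = -1723/31 - 137707/6466*(-1/2687) = -1723/31 + 137707/17374142 = -29931377749/538598402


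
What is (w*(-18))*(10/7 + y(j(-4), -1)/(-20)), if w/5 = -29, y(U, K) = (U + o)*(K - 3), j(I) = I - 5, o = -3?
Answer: -17748/7 ≈ -2535.4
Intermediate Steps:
j(I) = -5 + I
y(U, K) = (-3 + K)*(-3 + U) (y(U, K) = (U - 3)*(K - 3) = (-3 + U)*(-3 + K) = (-3 + K)*(-3 + U))
w = -145 (w = 5*(-29) = -145)
(w*(-18))*(10/7 + y(j(-4), -1)/(-20)) = (-145*(-18))*(10/7 + (9 - 3*(-1) - 3*(-5 - 4) - (-5 - 4))/(-20)) = 2610*(10*(⅐) + (9 + 3 - 3*(-9) - 1*(-9))*(-1/20)) = 2610*(10/7 + (9 + 3 + 27 + 9)*(-1/20)) = 2610*(10/7 + 48*(-1/20)) = 2610*(10/7 - 12/5) = 2610*(-34/35) = -17748/7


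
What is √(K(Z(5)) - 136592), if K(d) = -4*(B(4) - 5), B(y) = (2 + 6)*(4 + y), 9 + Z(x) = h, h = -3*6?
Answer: 2*I*√34207 ≈ 369.9*I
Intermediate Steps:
h = -18
Z(x) = -27 (Z(x) = -9 - 18 = -27)
B(y) = 32 + 8*y (B(y) = 8*(4 + y) = 32 + 8*y)
K(d) = -236 (K(d) = -4*((32 + 8*4) - 5) = -4*((32 + 32) - 5) = -4*(64 - 5) = -4*59 = -236)
√(K(Z(5)) - 136592) = √(-236 - 136592) = √(-136828) = 2*I*√34207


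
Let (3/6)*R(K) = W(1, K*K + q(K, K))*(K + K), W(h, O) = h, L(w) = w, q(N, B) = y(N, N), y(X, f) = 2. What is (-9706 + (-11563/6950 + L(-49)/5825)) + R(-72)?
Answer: -16186491701/1619350 ≈ -9995.7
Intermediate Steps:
q(N, B) = 2
R(K) = 4*K (R(K) = 2*(1*(K + K)) = 2*(1*(2*K)) = 2*(2*K) = 4*K)
(-9706 + (-11563/6950 + L(-49)/5825)) + R(-72) = (-9706 + (-11563/6950 - 49/5825)) + 4*(-72) = (-9706 + (-11563*1/6950 - 49*1/5825)) - 288 = (-9706 + (-11563/6950 - 49/5825)) - 288 = (-9706 - 2707801/1619350) - 288 = -15720118901/1619350 - 288 = -16186491701/1619350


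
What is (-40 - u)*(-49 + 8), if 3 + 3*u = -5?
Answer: 4592/3 ≈ 1530.7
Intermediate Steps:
u = -8/3 (u = -1 + (1/3)*(-5) = -1 - 5/3 = -8/3 ≈ -2.6667)
(-40 - u)*(-49 + 8) = (-40 - 1*(-8/3))*(-49 + 8) = (-40 + 8/3)*(-41) = -112/3*(-41) = 4592/3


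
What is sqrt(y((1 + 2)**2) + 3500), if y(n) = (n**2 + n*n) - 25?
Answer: sqrt(3637) ≈ 60.308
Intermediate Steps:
y(n) = -25 + 2*n**2 (y(n) = (n**2 + n**2) - 25 = 2*n**2 - 25 = -25 + 2*n**2)
sqrt(y((1 + 2)**2) + 3500) = sqrt((-25 + 2*((1 + 2)**2)**2) + 3500) = sqrt((-25 + 2*(3**2)**2) + 3500) = sqrt((-25 + 2*9**2) + 3500) = sqrt((-25 + 2*81) + 3500) = sqrt((-25 + 162) + 3500) = sqrt(137 + 3500) = sqrt(3637)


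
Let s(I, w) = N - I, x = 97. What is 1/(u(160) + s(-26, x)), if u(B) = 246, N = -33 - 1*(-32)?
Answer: 1/271 ≈ 0.0036900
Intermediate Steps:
N = -1 (N = -33 + 32 = -1)
s(I, w) = -1 - I
1/(u(160) + s(-26, x)) = 1/(246 + (-1 - 1*(-26))) = 1/(246 + (-1 + 26)) = 1/(246 + 25) = 1/271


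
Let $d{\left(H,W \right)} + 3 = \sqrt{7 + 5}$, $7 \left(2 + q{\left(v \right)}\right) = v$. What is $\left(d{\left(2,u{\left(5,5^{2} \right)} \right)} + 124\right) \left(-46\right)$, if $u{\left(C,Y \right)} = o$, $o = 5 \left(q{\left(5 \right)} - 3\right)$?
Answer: $-5566 - 92 \sqrt{3} \approx -5725.4$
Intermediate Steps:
$q{\left(v \right)} = -2 + \frac{v}{7}$
$o = - \frac{150}{7}$ ($o = 5 \left(\left(-2 + \frac{1}{7} \cdot 5\right) - 3\right) = 5 \left(\left(-2 + \frac{5}{7}\right) - 3\right) = 5 \left(- \frac{9}{7} - 3\right) = 5 \left(- \frac{30}{7}\right) = - \frac{150}{7} \approx -21.429$)
$u{\left(C,Y \right)} = - \frac{150}{7}$
$d{\left(H,W \right)} = -3 + 2 \sqrt{3}$ ($d{\left(H,W \right)} = -3 + \sqrt{7 + 5} = -3 + \sqrt{12} = -3 + 2 \sqrt{3}$)
$\left(d{\left(2,u{\left(5,5^{2} \right)} \right)} + 124\right) \left(-46\right) = \left(\left(-3 + 2 \sqrt{3}\right) + 124\right) \left(-46\right) = \left(121 + 2 \sqrt{3}\right) \left(-46\right) = -5566 - 92 \sqrt{3}$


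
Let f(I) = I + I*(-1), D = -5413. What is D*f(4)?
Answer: 0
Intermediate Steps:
f(I) = 0 (f(I) = I - I = 0)
D*f(4) = -5413*0 = 0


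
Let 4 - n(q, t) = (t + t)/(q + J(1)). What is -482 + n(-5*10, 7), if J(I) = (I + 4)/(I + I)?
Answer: -45382/95 ≈ -477.71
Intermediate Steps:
J(I) = (4 + I)/(2*I) (J(I) = (4 + I)/((2*I)) = (4 + I)*(1/(2*I)) = (4 + I)/(2*I))
n(q, t) = 4 - 2*t/(5/2 + q) (n(q, t) = 4 - (t + t)/(q + (1/2)*(4 + 1)/1) = 4 - 2*t/(q + (1/2)*1*5) = 4 - 2*t/(q + 5/2) = 4 - 2*t/(5/2 + q))
-482 + n(-5*10, 7) = -482 + 4*(5 - 1*7 + 2*(-5*10))/(5 + 2*(-5*10)) = -482 + 4*(5 - 7 + 2*(-50))/(5 + 2*(-50)) = -482 + 4*(5 - 7 - 100)/(5 - 100) = -482 + 4*(-102)/(-95) = -482 + 4*(-1/95)*(-102) = -482 + 408/95 = -45382/95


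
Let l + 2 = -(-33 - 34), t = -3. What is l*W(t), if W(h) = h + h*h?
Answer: 390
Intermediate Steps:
W(h) = h + h²
l = 65 (l = -2 - (-33 - 34) = -2 - 1*(-67) = -2 + 67 = 65)
l*W(t) = 65*(-3*(1 - 3)) = 65*(-3*(-2)) = 65*6 = 390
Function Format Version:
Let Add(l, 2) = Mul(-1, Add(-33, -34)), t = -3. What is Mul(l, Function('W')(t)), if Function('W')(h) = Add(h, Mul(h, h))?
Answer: 390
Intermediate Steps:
Function('W')(h) = Add(h, Pow(h, 2))
l = 65 (l = Add(-2, Mul(-1, Add(-33, -34))) = Add(-2, Mul(-1, -67)) = Add(-2, 67) = 65)
Mul(l, Function('W')(t)) = Mul(65, Mul(-3, Add(1, -3))) = Mul(65, Mul(-3, -2)) = Mul(65, 6) = 390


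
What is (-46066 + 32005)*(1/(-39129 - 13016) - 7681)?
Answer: 5631792514506/52145 ≈ 1.0800e+8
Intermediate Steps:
(-46066 + 32005)*(1/(-39129 - 13016) - 7681) = -14061*(1/(-52145) - 7681) = -14061*(-1/52145 - 7681) = -14061*(-400525746/52145) = 5631792514506/52145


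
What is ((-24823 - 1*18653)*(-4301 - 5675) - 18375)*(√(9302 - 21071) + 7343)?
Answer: 3184645889943 + 433698201*I*√11769 ≈ 3.1846e+12 + 4.705e+10*I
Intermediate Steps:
((-24823 - 1*18653)*(-4301 - 5675) - 18375)*(√(9302 - 21071) + 7343) = ((-24823 - 18653)*(-9976) - 18375)*(√(-11769) + 7343) = (-43476*(-9976) - 18375)*(I*√11769 + 7343) = (433716576 - 18375)*(7343 + I*√11769) = 433698201*(7343 + I*√11769) = 3184645889943 + 433698201*I*√11769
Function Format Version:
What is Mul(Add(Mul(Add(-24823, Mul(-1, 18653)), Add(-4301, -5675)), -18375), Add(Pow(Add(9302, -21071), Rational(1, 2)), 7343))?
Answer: Add(3184645889943, Mul(433698201, I, Pow(11769, Rational(1, 2)))) ≈ Add(3.1846e+12, Mul(4.7050e+10, I))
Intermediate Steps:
Mul(Add(Mul(Add(-24823, Mul(-1, 18653)), Add(-4301, -5675)), -18375), Add(Pow(Add(9302, -21071), Rational(1, 2)), 7343)) = Mul(Add(Mul(Add(-24823, -18653), -9976), -18375), Add(Pow(-11769, Rational(1, 2)), 7343)) = Mul(Add(Mul(-43476, -9976), -18375), Add(Mul(I, Pow(11769, Rational(1, 2))), 7343)) = Mul(Add(433716576, -18375), Add(7343, Mul(I, Pow(11769, Rational(1, 2))))) = Mul(433698201, Add(7343, Mul(I, Pow(11769, Rational(1, 2))))) = Add(3184645889943, Mul(433698201, I, Pow(11769, Rational(1, 2))))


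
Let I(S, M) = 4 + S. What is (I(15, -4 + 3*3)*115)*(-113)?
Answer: -246905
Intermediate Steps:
(I(15, -4 + 3*3)*115)*(-113) = ((4 + 15)*115)*(-113) = (19*115)*(-113) = 2185*(-113) = -246905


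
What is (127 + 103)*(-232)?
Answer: -53360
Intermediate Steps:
(127 + 103)*(-232) = 230*(-232) = -53360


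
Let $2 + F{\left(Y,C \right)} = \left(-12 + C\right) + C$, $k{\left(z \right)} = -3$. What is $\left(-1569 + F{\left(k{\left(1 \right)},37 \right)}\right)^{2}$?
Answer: $2277081$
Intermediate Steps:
$F{\left(Y,C \right)} = -14 + 2 C$ ($F{\left(Y,C \right)} = -2 + \left(\left(-12 + C\right) + C\right) = -2 + \left(-12 + 2 C\right) = -14 + 2 C$)
$\left(-1569 + F{\left(k{\left(1 \right)},37 \right)}\right)^{2} = \left(-1569 + \left(-14 + 2 \cdot 37\right)\right)^{2} = \left(-1569 + \left(-14 + 74\right)\right)^{2} = \left(-1569 + 60\right)^{2} = \left(-1509\right)^{2} = 2277081$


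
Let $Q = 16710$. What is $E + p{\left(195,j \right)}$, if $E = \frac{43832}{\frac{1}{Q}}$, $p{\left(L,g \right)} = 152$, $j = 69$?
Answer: $732432872$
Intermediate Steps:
$E = 732432720$ ($E = \frac{43832}{\frac{1}{16710}} = 43832 \frac{1}{\frac{1}{16710}} = 43832 \cdot 16710 = 732432720$)
$E + p{\left(195,j \right)} = 732432720 + 152 = 732432872$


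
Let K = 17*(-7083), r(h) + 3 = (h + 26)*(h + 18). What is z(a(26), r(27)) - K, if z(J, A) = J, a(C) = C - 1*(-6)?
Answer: 120443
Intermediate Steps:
a(C) = 6 + C (a(C) = C + 6 = 6 + C)
r(h) = -3 + (18 + h)*(26 + h) (r(h) = -3 + (h + 26)*(h + 18) = -3 + (26 + h)*(18 + h) = -3 + (18 + h)*(26 + h))
K = -120411
z(a(26), r(27)) - K = (6 + 26) - 1*(-120411) = 32 + 120411 = 120443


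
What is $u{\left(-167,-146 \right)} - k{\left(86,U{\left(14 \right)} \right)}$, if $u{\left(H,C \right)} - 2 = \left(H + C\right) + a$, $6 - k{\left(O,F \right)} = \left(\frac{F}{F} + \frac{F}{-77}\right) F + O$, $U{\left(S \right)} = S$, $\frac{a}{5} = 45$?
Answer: $\frac{60}{11} \approx 5.4545$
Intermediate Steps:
$a = 225$ ($a = 5 \cdot 45 = 225$)
$k{\left(O,F \right)} = 6 - O - F \left(1 - \frac{F}{77}\right)$ ($k{\left(O,F \right)} = 6 - \left(\left(\frac{F}{F} + \frac{F}{-77}\right) F + O\right) = 6 - \left(\left(1 + F \left(- \frac{1}{77}\right)\right) F + O\right) = 6 - \left(\left(1 - \frac{F}{77}\right) F + O\right) = 6 - \left(F \left(1 - \frac{F}{77}\right) + O\right) = 6 - \left(O + F \left(1 - \frac{F}{77}\right)\right) = 6 - O - F \left(1 - \frac{F}{77}\right)$)
$u{\left(H,C \right)} = 227 + C + H$ ($u{\left(H,C \right)} = 2 + \left(\left(H + C\right) + 225\right) = 2 + \left(\left(C + H\right) + 225\right) = 2 + \left(225 + C + H\right) = 227 + C + H$)
$u{\left(-167,-146 \right)} - k{\left(86,U{\left(14 \right)} \right)} = \left(227 - 146 - 167\right) - \left(6 - 14 - 86 + \frac{14^{2}}{77}\right) = -86 - \left(6 - 14 - 86 + \frac{1}{77} \cdot 196\right) = -86 - \left(6 - 14 - 86 + \frac{28}{11}\right) = -86 - - \frac{1006}{11} = -86 + \frac{1006}{11} = \frac{60}{11}$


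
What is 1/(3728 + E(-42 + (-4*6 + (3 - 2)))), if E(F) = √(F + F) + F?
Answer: 3663/13417699 - I*√130/13417699 ≈ 0.000273 - 8.4975e-7*I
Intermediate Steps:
E(F) = F + √2*√F (E(F) = √(2*F) + F = √2*√F + F = F + √2*√F)
1/(3728 + E(-42 + (-4*6 + (3 - 2)))) = 1/(3728 + ((-42 + (-4*6 + (3 - 2))) + √2*√(-42 + (-4*6 + (3 - 2))))) = 1/(3728 + ((-42 + (-24 + 1)) + √2*√(-42 + (-24 + 1)))) = 1/(3728 + ((-42 - 23) + √2*√(-42 - 23))) = 1/(3728 + (-65 + √2*√(-65))) = 1/(3728 + (-65 + √2*(I*√65))) = 1/(3728 + (-65 + I*√130)) = 1/(3663 + I*√130)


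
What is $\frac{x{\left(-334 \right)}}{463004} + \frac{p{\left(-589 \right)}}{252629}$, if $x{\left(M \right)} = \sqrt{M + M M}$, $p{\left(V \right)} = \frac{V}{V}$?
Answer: $\frac{1}{252629} + \frac{3 \sqrt{12358}}{463004} \approx 0.00072425$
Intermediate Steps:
$p{\left(V \right)} = 1$
$x{\left(M \right)} = \sqrt{M + M^{2}}$
$\frac{x{\left(-334 \right)}}{463004} + \frac{p{\left(-589 \right)}}{252629} = \frac{\sqrt{- 334 \left(1 - 334\right)}}{463004} + 1 \cdot \frac{1}{252629} = \sqrt{\left(-334\right) \left(-333\right)} \frac{1}{463004} + 1 \cdot \frac{1}{252629} = \sqrt{111222} \cdot \frac{1}{463004} + \frac{1}{252629} = 3 \sqrt{12358} \cdot \frac{1}{463004} + \frac{1}{252629} = \frac{3 \sqrt{12358}}{463004} + \frac{1}{252629} = \frac{1}{252629} + \frac{3 \sqrt{12358}}{463004}$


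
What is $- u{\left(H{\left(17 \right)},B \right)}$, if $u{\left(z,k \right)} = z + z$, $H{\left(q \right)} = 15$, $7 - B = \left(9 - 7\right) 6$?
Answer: $-30$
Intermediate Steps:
$B = -5$ ($B = 7 - \left(9 - 7\right) 6 = 7 - 2 \cdot 6 = 7 - 12 = -5$)
$u{\left(z,k \right)} = 2 z$
$- u{\left(H{\left(17 \right)},B \right)} = - 2 \cdot 15 = \left(-1\right) 30 = -30$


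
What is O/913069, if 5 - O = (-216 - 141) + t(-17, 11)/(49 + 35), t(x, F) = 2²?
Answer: 7601/19174449 ≈ 0.00039641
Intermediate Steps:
t(x, F) = 4
O = 7601/21 (O = 5 - ((-216 - 141) + 4/(49 + 35)) = 5 - (-357 + 4/84) = 5 - (-357 + (1/84)*4) = 5 - (-357 + 1/21) = 5 - 1*(-7496/21) = 5 + 7496/21 = 7601/21 ≈ 361.95)
O/913069 = (7601/21)/913069 = (7601/21)*(1/913069) = 7601/19174449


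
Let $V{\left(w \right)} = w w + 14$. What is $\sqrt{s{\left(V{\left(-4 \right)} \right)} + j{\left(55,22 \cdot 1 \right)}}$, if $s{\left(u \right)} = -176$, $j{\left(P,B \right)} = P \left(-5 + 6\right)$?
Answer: $11 i \approx 11.0 i$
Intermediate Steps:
$j{\left(P,B \right)} = P$ ($j{\left(P,B \right)} = P 1 = P$)
$V{\left(w \right)} = 14 + w^{2}$ ($V{\left(w \right)} = w^{2} + 14 = 14 + w^{2}$)
$\sqrt{s{\left(V{\left(-4 \right)} \right)} + j{\left(55,22 \cdot 1 \right)}} = \sqrt{-176 + 55} = \sqrt{-121} = 11 i$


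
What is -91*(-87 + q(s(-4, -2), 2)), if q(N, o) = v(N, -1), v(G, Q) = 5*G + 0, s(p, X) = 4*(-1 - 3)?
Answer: 15197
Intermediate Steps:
s(p, X) = -16 (s(p, X) = 4*(-4) = -16)
v(G, Q) = 5*G
q(N, o) = 5*N
-91*(-87 + q(s(-4, -2), 2)) = -91*(-87 + 5*(-16)) = -91*(-87 - 80) = -91*(-167) = 15197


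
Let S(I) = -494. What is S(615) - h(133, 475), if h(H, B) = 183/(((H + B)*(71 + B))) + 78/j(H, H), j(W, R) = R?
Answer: -54729021/110656 ≈ -494.59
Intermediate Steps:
h(H, B) = 78/H + 183/((71 + B)*(B + H)) (h(H, B) = 183/(((H + B)*(71 + B))) + 78/H = 183/(((B + H)*(71 + B))) + 78/H = 183/(((71 + B)*(B + H))) + 78/H = 183*(1/((71 + B)*(B + H))) + 78/H = 183/((71 + B)*(B + H)) + 78/H = 78/H + 183/((71 + B)*(B + H)))
S(615) - h(133, 475) = -494 - 3*(26*475² + 1846*475 + 1907*133 + 26*475*133)/(133*(475² + 71*475 + 71*133 + 475*133)) = -494 - 3*(26*225625 + 876850 + 253631 + 1642550)/(133*(225625 + 33725 + 9443 + 63175)) = -494 - 3*(5866250 + 876850 + 253631 + 1642550)/(133*331968) = -494 - 3*8639281/(133*331968) = -494 - 1*64957/110656 = -494 - 64957/110656 = -54729021/110656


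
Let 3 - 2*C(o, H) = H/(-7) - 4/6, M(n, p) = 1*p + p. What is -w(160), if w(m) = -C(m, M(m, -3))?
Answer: 59/42 ≈ 1.4048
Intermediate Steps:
M(n, p) = 2*p (M(n, p) = p + p = 2*p)
C(o, H) = 11/6 + H/14 (C(o, H) = 3/2 - (H/(-7) - 4/6)/2 = 3/2 - (H*(-⅐) - 4*⅙)/2 = 3/2 - (-H/7 - ⅔)/2 = 3/2 - (-⅔ - H/7)/2 = 3/2 + (⅓ + H/14) = 11/6 + H/14)
w(m) = -59/42 (w(m) = -(11/6 + (2*(-3))/14) = -(11/6 + (1/14)*(-6)) = -(11/6 - 3/7) = -1*59/42 = -59/42)
-w(160) = -1*(-59/42) = 59/42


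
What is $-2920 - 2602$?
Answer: $-5522$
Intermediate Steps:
$-2920 - 2602 = -5522$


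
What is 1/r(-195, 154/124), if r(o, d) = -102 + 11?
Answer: -1/91 ≈ -0.010989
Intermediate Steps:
r(o, d) = -91
1/r(-195, 154/124) = 1/(-91) = -1/91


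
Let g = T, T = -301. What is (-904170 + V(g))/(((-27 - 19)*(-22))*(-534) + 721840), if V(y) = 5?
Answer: -904165/181432 ≈ -4.9835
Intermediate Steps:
g = -301
(-904170 + V(g))/(((-27 - 19)*(-22))*(-534) + 721840) = (-904170 + 5)/(((-27 - 19)*(-22))*(-534) + 721840) = -904165/(-46*(-22)*(-534) + 721840) = -904165/(1012*(-534) + 721840) = -904165/(-540408 + 721840) = -904165/181432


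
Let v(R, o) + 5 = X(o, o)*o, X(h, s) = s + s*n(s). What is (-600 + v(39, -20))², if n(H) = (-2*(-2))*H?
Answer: 1037162025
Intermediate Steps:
n(H) = 4*H
X(h, s) = s + 4*s² (X(h, s) = s + s*(4*s) = s + 4*s²)
v(R, o) = -5 + o²*(1 + 4*o) (v(R, o) = -5 + (o*(1 + 4*o))*o = -5 + o²*(1 + 4*o))
(-600 + v(39, -20))² = (-600 + (-5 + (-20)²*(1 + 4*(-20))))² = (-600 + (-5 + 400*(1 - 80)))² = (-600 + (-5 + 400*(-79)))² = (-600 + (-5 - 31600))² = (-600 - 31605)² = (-32205)² = 1037162025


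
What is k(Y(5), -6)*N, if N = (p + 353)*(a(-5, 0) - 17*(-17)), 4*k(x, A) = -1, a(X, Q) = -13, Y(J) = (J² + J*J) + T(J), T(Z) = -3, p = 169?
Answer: -36018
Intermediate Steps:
Y(J) = -3 + 2*J² (Y(J) = (J² + J*J) - 3 = (J² + J²) - 3 = 2*J² - 3 = -3 + 2*J²)
k(x, A) = -¼ (k(x, A) = (¼)*(-1) = -¼)
N = 144072 (N = (169 + 353)*(-13 - 17*(-17)) = 522*(-13 + 289) = 522*276 = 144072)
k(Y(5), -6)*N = -¼*144072 = -36018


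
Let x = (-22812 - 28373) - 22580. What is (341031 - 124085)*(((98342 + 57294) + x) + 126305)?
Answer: 45162950496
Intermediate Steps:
x = -73765 (x = -51185 - 22580 = -73765)
(341031 - 124085)*(((98342 + 57294) + x) + 126305) = (341031 - 124085)*(((98342 + 57294) - 73765) + 126305) = 216946*((155636 - 73765) + 126305) = 216946*(81871 + 126305) = 216946*208176 = 45162950496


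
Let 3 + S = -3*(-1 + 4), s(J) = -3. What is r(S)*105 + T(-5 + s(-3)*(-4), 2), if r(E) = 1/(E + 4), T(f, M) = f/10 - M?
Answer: -577/40 ≈ -14.425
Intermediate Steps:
T(f, M) = -M + f/10 (T(f, M) = f*(1/10) - M = f/10 - M = -M + f/10)
S = -12 (S = -3 - 3*(-1 + 4) = -3 - 3*3 = -3 - 9 = -12)
r(E) = 1/(4 + E)
r(S)*105 + T(-5 + s(-3)*(-4), 2) = 105/(4 - 12) + (-1*2 + (-5 - 3*(-4))/10) = 105/(-8) + (-2 + (-5 + 12)/10) = -1/8*105 + (-2 + (1/10)*7) = -105/8 + (-2 + 7/10) = -105/8 - 13/10 = -577/40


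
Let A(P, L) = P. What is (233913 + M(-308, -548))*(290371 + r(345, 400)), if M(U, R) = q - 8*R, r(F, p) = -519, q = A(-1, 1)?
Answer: 69070572192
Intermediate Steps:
q = -1
M(U, R) = -1 - 8*R
(233913 + M(-308, -548))*(290371 + r(345, 400)) = (233913 + (-1 - 8*(-548)))*(290371 - 519) = (233913 + (-1 + 4384))*289852 = (233913 + 4383)*289852 = 238296*289852 = 69070572192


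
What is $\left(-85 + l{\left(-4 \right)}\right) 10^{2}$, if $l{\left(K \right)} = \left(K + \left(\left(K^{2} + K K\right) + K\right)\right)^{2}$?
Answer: $49100$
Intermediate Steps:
$l{\left(K \right)} = \left(2 K + 2 K^{2}\right)^{2}$ ($l{\left(K \right)} = \left(K + \left(\left(K^{2} + K^{2}\right) + K\right)\right)^{2} = \left(K + \left(2 K^{2} + K\right)\right)^{2} = \left(K + \left(K + 2 K^{2}\right)\right)^{2} = \left(2 K + 2 K^{2}\right)^{2}$)
$\left(-85 + l{\left(-4 \right)}\right) 10^{2} = \left(-85 + 4 \left(-4\right)^{2} \left(1 - 4\right)^{2}\right) 10^{2} = \left(-85 + 4 \cdot 16 \left(-3\right)^{2}\right) 100 = \left(-85 + 4 \cdot 16 \cdot 9\right) 100 = \left(-85 + 576\right) 100 = 491 \cdot 100 = 49100$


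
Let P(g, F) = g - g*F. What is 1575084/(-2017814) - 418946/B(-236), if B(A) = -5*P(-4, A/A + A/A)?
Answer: 211330900591/10089070 ≈ 20947.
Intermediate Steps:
P(g, F) = g - F*g
B(A) = -20 (B(A) = -(-20)*(1 - (A/A + A/A)) = -(-20)*(1 - (1 + 1)) = -(-20)*(1 - 1*2) = -(-20)*(1 - 2) = -(-20)*(-1) = -5*4 = -20)
1575084/(-2017814) - 418946/B(-236) = 1575084/(-2017814) - 418946/(-20) = 1575084*(-1/2017814) - 418946*(-1/20) = -787542/1008907 + 209473/10 = 211330900591/10089070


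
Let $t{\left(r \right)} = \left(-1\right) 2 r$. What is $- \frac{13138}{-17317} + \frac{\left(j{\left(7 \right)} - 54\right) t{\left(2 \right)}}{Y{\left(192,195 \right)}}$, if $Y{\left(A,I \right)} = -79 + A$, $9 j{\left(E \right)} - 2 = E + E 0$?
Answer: $\frac{5155798}{1956821} \approx 2.6348$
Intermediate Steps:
$j{\left(E \right)} = \frac{2}{9} + \frac{E}{9}$ ($j{\left(E \right)} = \frac{2}{9} + \frac{E + E 0}{9} = \frac{2}{9} + \frac{E + 0}{9} = \frac{2}{9} + \frac{E}{9}$)
$t{\left(r \right)} = - 2 r$
$- \frac{13138}{-17317} + \frac{\left(j{\left(7 \right)} - 54\right) t{\left(2 \right)}}{Y{\left(192,195 \right)}} = - \frac{13138}{-17317} + \frac{\left(\left(\frac{2}{9} + \frac{1}{9} \cdot 7\right) - 54\right) \left(\left(-2\right) 2\right)}{-79 + 192} = \left(-13138\right) \left(- \frac{1}{17317}\right) + \frac{\left(\left(\frac{2}{9} + \frac{7}{9}\right) - 54\right) \left(-4\right)}{113} = \frac{13138}{17317} + \left(1 - 54\right) \left(-4\right) \frac{1}{113} = \frac{13138}{17317} + \left(-53\right) \left(-4\right) \frac{1}{113} = \frac{13138}{17317} + 212 \cdot \frac{1}{113} = \frac{13138}{17317} + \frac{212}{113} = \frac{5155798}{1956821}$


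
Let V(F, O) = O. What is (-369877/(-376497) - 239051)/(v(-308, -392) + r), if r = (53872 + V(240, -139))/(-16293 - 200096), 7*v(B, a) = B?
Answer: 19475359353548830/3604901923953 ≈ 5402.5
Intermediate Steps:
v(B, a) = B/7
r = -53733/216389 (r = (53872 - 139)/(-16293 - 200096) = 53733/(-216389) = 53733*(-1/216389) = -53733/216389 ≈ -0.24832)
(-369877/(-376497) - 239051)/(v(-308, -392) + r) = (-369877/(-376497) - 239051)/((⅐)*(-308) - 53733/216389) = (-369877*(-1/376497) - 239051)/(-44 - 53733/216389) = (369877/376497 - 239051)/(-9574849/216389) = -90001614470/376497*(-216389/9574849) = 19475359353548830/3604901923953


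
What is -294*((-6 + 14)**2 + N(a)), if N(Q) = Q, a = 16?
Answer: -23520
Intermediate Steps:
-294*((-6 + 14)**2 + N(a)) = -294*((-6 + 14)**2 + 16) = -294*(8**2 + 16) = -294*(64 + 16) = -294*80 = -23520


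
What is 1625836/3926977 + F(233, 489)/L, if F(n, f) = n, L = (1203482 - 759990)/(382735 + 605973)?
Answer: 32334809585755/62199388703 ≈ 519.86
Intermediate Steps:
L = 15839/35311 (L = 443492/988708 = 443492*(1/988708) = 15839/35311 ≈ 0.44856)
1625836/3926977 + F(233, 489)/L = 1625836/3926977 + 233/(15839/35311) = 1625836*(1/3926977) + 233*(35311/15839) = 1625836/3926977 + 8227463/15839 = 32334809585755/62199388703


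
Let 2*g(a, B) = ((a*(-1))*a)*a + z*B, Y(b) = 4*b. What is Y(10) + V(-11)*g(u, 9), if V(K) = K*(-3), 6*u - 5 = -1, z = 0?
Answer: 316/9 ≈ 35.111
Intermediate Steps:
u = ⅔ (u = ⅚ + (⅙)*(-1) = ⅚ - ⅙ = ⅔ ≈ 0.66667)
g(a, B) = -a³/2 (g(a, B) = (((a*(-1))*a)*a + 0*B)/2 = (((-a)*a)*a + 0)/2 = ((-a²)*a + 0)/2 = (-a³ + 0)/2 = (-a³)/2 = -a³/2)
V(K) = -3*K
Y(10) + V(-11)*g(u, 9) = 4*10 + (-3*(-11))*(-(⅔)³/2) = 40 + 33*(-½*8/27) = 40 + 33*(-4/27) = 40 - 44/9 = 316/9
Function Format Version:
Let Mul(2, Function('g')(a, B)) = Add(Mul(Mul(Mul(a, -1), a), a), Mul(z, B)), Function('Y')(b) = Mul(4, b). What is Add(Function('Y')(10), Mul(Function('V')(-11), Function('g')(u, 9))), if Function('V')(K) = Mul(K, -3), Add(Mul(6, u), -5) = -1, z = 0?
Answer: Rational(316, 9) ≈ 35.111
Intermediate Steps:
u = Rational(2, 3) (u = Add(Rational(5, 6), Mul(Rational(1, 6), -1)) = Add(Rational(5, 6), Rational(-1, 6)) = Rational(2, 3) ≈ 0.66667)
Function('g')(a, B) = Mul(Rational(-1, 2), Pow(a, 3)) (Function('g')(a, B) = Mul(Rational(1, 2), Add(Mul(Mul(Mul(a, -1), a), a), Mul(0, B))) = Mul(Rational(1, 2), Add(Mul(Mul(Mul(-1, a), a), a), 0)) = Mul(Rational(1, 2), Add(Mul(Mul(-1, Pow(a, 2)), a), 0)) = Mul(Rational(1, 2), Add(Mul(-1, Pow(a, 3)), 0)) = Mul(Rational(1, 2), Mul(-1, Pow(a, 3))) = Mul(Rational(-1, 2), Pow(a, 3)))
Function('V')(K) = Mul(-3, K)
Add(Function('Y')(10), Mul(Function('V')(-11), Function('g')(u, 9))) = Add(Mul(4, 10), Mul(Mul(-3, -11), Mul(Rational(-1, 2), Pow(Rational(2, 3), 3)))) = Add(40, Mul(33, Mul(Rational(-1, 2), Rational(8, 27)))) = Add(40, Mul(33, Rational(-4, 27))) = Add(40, Rational(-44, 9)) = Rational(316, 9)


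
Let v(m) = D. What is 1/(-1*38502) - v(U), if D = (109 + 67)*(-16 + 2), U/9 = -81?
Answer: 94868927/38502 ≈ 2464.0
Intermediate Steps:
U = -729 (U = 9*(-81) = -729)
D = -2464 (D = 176*(-14) = -2464)
v(m) = -2464
1/(-1*38502) - v(U) = 1/(-1*38502) - 1*(-2464) = 1/(-38502) + 2464 = -1/38502 + 2464 = 94868927/38502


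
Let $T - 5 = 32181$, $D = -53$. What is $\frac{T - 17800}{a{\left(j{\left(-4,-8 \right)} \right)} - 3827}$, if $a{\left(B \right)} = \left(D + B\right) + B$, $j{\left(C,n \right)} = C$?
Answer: $- \frac{7193}{1944} \approx -3.7001$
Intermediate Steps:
$a{\left(B \right)} = -53 + 2 B$ ($a{\left(B \right)} = \left(-53 + B\right) + B = -53 + 2 B$)
$T = 32186$ ($T = 5 + 32181 = 32186$)
$\frac{T - 17800}{a{\left(j{\left(-4,-8 \right)} \right)} - 3827} = \frac{32186 - 17800}{\left(-53 + 2 \left(-4\right)\right) - 3827} = \frac{14386}{\left(-53 - 8\right) - 3827} = \frac{14386}{-61 - 3827} = \frac{14386}{-3888} = 14386 \left(- \frac{1}{3888}\right) = - \frac{7193}{1944}$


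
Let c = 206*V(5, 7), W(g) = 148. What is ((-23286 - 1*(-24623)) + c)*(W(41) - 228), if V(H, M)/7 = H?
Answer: -683760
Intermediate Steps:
V(H, M) = 7*H
c = 7210 (c = 206*(7*5) = 206*35 = 7210)
((-23286 - 1*(-24623)) + c)*(W(41) - 228) = ((-23286 - 1*(-24623)) + 7210)*(148 - 228) = ((-23286 + 24623) + 7210)*(-80) = (1337 + 7210)*(-80) = 8547*(-80) = -683760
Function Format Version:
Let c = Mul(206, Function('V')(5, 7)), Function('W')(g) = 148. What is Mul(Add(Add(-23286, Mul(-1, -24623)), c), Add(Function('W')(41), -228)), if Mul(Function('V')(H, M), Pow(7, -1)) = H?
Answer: -683760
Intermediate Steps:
Function('V')(H, M) = Mul(7, H)
c = 7210 (c = Mul(206, Mul(7, 5)) = Mul(206, 35) = 7210)
Mul(Add(Add(-23286, Mul(-1, -24623)), c), Add(Function('W')(41), -228)) = Mul(Add(Add(-23286, Mul(-1, -24623)), 7210), Add(148, -228)) = Mul(Add(Add(-23286, 24623), 7210), -80) = Mul(Add(1337, 7210), -80) = Mul(8547, -80) = -683760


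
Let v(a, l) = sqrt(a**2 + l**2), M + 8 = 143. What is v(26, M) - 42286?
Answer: -42286 + sqrt(18901) ≈ -42149.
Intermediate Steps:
M = 135 (M = -8 + 143 = 135)
v(26, M) - 42286 = sqrt(26**2 + 135**2) - 42286 = sqrt(676 + 18225) - 42286 = sqrt(18901) - 42286 = -42286 + sqrt(18901)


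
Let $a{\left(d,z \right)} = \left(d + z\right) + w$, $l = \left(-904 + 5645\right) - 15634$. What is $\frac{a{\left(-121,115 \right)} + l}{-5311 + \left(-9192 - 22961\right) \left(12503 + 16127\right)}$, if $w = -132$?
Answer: $\frac{3677}{306848567} \approx 1.1983 \cdot 10^{-5}$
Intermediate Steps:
$l = -10893$ ($l = 4741 - 15634 = -10893$)
$a{\left(d,z \right)} = -132 + d + z$ ($a{\left(d,z \right)} = \left(d + z\right) - 132 = -132 + d + z$)
$\frac{a{\left(-121,115 \right)} + l}{-5311 + \left(-9192 - 22961\right) \left(12503 + 16127\right)} = \frac{\left(-132 - 121 + 115\right) - 10893}{-5311 + \left(-9192 - 22961\right) \left(12503 + 16127\right)} = \frac{-138 - 10893}{-5311 - 920540390} = - \frac{11031}{-5311 - 920540390} = - \frac{11031}{-920545701} = \left(-11031\right) \left(- \frac{1}{920545701}\right) = \frac{3677}{306848567}$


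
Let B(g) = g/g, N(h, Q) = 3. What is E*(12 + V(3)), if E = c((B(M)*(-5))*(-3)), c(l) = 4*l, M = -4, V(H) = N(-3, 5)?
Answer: 900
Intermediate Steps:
V(H) = 3
B(g) = 1
E = 60 (E = 4*((1*(-5))*(-3)) = 4*(-5*(-3)) = 4*15 = 60)
E*(12 + V(3)) = 60*(12 + 3) = 60*15 = 900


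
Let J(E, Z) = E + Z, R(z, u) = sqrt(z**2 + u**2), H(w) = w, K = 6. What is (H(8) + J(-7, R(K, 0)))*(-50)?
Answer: -350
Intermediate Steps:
R(z, u) = sqrt(u**2 + z**2)
(H(8) + J(-7, R(K, 0)))*(-50) = (8 + (-7 + sqrt(0**2 + 6**2)))*(-50) = (8 + (-7 + sqrt(0 + 36)))*(-50) = (8 + (-7 + sqrt(36)))*(-50) = (8 + (-7 + 6))*(-50) = (8 - 1)*(-50) = 7*(-50) = -350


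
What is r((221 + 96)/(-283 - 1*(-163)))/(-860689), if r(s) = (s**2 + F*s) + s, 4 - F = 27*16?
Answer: -16343569/12393921600 ≈ -0.0013187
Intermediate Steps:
F = -428 (F = 4 - 27*16 = 4 - 1*432 = 4 - 432 = -428)
r(s) = s**2 - 427*s (r(s) = (s**2 - 428*s) + s = s**2 - 427*s)
r((221 + 96)/(-283 - 1*(-163)))/(-860689) = (((221 + 96)/(-283 - 1*(-163)))*(-427 + (221 + 96)/(-283 - 1*(-163))))/(-860689) = ((317/(-283 + 163))*(-427 + 317/(-283 + 163)))*(-1/860689) = ((317/(-120))*(-427 + 317/(-120)))*(-1/860689) = ((317*(-1/120))*(-427 + 317*(-1/120)))*(-1/860689) = -317*(-427 - 317/120)/120*(-1/860689) = -317/120*(-51557/120)*(-1/860689) = (16343569/14400)*(-1/860689) = -16343569/12393921600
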